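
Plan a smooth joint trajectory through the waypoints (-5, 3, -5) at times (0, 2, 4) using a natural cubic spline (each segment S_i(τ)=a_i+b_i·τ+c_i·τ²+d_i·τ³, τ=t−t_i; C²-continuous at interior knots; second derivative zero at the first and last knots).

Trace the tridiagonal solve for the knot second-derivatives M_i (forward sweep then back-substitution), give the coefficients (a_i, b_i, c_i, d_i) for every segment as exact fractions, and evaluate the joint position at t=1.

  seg 0: a=-5 b=6 c=0 d=-1/2
  seg 1: a=3 b=0 c=-3 d=1/2
S(1) = 1/2

Δ: Δ0=4, Δ1=-4
row 1: diag=8, rhs=-48; c'=1/4, d'=-6
back: M1=-6
M: M0=0, M1=-6, M2=0
seg 0: a=-5, c=M0/2=0, d=(M1−M0)/(6·2)=-1/2, b=Δ0−h0·(2M0+M1)/6=6
seg 1: a=3, c=M1/2=-3, d=(M2−M1)/(6·2)=1/2, b=Δ1−h1·(2M1+M2)/6=0
t_q=1 → seg 0, τ=1; S=-5+6·τ+0·τ²+-1/2·τ³=1/2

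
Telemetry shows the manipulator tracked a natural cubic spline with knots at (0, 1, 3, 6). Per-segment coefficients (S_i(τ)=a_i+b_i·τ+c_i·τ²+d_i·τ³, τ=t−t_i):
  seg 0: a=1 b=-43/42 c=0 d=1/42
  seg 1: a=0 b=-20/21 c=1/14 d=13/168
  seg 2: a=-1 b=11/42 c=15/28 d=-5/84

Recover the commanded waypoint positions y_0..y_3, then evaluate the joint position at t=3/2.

y_0=1 y_1=0 y_2=-1 y_3=3
S(3/2) = -201/448

y_0 = S_0(0) = a_0 = 1
y_1 = S_1(0) = a_1 = 0
y_2 = S_2(0) = a_2 = -1
y_3 = S_2(3) = 3
t_q=3/2 is in segment 1 (τ=1/2); S_1(τ)=-201/448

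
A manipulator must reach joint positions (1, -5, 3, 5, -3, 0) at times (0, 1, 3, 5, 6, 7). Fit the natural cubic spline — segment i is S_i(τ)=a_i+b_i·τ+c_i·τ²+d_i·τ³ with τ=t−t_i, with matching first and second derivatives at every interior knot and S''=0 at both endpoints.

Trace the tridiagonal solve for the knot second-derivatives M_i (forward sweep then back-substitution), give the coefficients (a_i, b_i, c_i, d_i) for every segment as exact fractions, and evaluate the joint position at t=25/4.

Δ: Δ0=-6, Δ1=4, Δ2=1, Δ3=-8, Δ4=3
row 1: diag=6, rhs=60; c'=1/3, d'=10
row 2: denom=8−2·1/3=22/3; d'=(-18−2·10)/(22/3)=-57/11
row 3: denom=6−2·3/11=60/11; d'=(-54−2·-57/11)/(60/11)=-8
row 4: denom=4−1·11/60=229/60; d'=(66−1·-8)/(229/60)=4440/229
back: M4=4440/229
back: M3=-8−11/60·4440/229=-2646/229
back: M2=-57/11−3/11·-2646/229=-465/229
back: M1=10−1/3·-465/229=2445/229
M: M0=0, M1=2445/229, M2=-465/229, M3=-2646/229, M4=4440/229, M5=0
seg 0: a=1, c=M0/2=0, d=(M1−M0)/(6·1)=815/458, b=Δ0−h0·(2M0+M1)/6=-3563/458
seg 1: a=-5, c=M1/2=2445/458, d=(M2−M1)/(6·2)=-485/458, b=Δ1−h1·(2M1+M2)/6=-559/229
seg 2: a=3, c=M2/2=-465/458, d=(M3−M2)/(6·2)=-727/916, b=Δ2−h2·(2M2+M3)/6=1421/229
seg 3: a=5, c=M3/2=-1323/229, d=(M4−M3)/(6·1)=1181/229, b=Δ3−h3·(2M3+M4)/6=-1690/229
seg 4: a=-3, c=M4/2=2220/229, d=(M5−M4)/(6·1)=-740/229, b=Δ4−h4·(2M4+M5)/6=-793/229
t_q=25/4 → seg 4, τ=1/4; S=-3+-793/229·τ+2220/229·τ²+-740/229·τ³=-12129/3664

  seg 0: a=1 b=-3563/458 c=0 d=815/458
  seg 1: a=-5 b=-559/229 c=2445/458 d=-485/458
  seg 2: a=3 b=1421/229 c=-465/458 d=-727/916
  seg 3: a=5 b=-1690/229 c=-1323/229 d=1181/229
  seg 4: a=-3 b=-793/229 c=2220/229 d=-740/229
S(25/4) = -12129/3664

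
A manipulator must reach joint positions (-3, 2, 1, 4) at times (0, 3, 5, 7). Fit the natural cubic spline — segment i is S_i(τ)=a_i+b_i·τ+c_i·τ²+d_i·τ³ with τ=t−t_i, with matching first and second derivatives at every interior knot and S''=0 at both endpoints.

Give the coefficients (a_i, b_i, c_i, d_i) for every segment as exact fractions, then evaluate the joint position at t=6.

  seg 0: a=-3 b=143/57 c=0 d=-16/171
  seg 1: a=2 b=-1/57 c=-16/19 d=137/456
  seg 2: a=1 b=25/114 c=73/76 d=-73/456
S(6) = 307/152

Δ: Δ0=5/3, Δ1=-1/2, Δ2=3/2
row 1: diag=10, rhs=-13; c'=1/5, d'=-13/10
row 2: denom=8−2·1/5=38/5; d'=(12−2·-13/10)/(38/5)=73/38
back: M2=73/38
back: M1=-13/10−1/5·73/38=-32/19
M: M0=0, M1=-32/19, M2=73/38, M3=0
seg 0: a=-3, c=M0/2=0, d=(M1−M0)/(6·3)=-16/171, b=Δ0−h0·(2M0+M1)/6=143/57
seg 1: a=2, c=M1/2=-16/19, d=(M2−M1)/(6·2)=137/456, b=Δ1−h1·(2M1+M2)/6=-1/57
seg 2: a=1, c=M2/2=73/76, d=(M3−M2)/(6·2)=-73/456, b=Δ2−h2·(2M2+M3)/6=25/114
t_q=6 → seg 2, τ=1; S=1+25/114·τ+73/76·τ²+-73/456·τ³=307/152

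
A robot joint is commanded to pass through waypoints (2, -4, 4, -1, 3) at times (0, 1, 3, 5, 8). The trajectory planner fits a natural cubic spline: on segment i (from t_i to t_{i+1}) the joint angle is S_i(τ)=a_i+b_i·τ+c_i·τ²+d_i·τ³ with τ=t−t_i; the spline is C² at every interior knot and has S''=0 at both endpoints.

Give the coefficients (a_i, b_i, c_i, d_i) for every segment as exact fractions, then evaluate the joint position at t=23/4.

Δ: Δ0=-6, Δ1=4, Δ2=-5/2, Δ3=4/3
row 1: diag=6, rhs=60; c'=1/3, d'=10
row 2: denom=8−2·1/3=22/3; d'=(-39−2·10)/(22/3)=-177/22
row 3: denom=10−2·3/11=104/11; d'=(23−2·-177/22)/(104/11)=215/52
back: M3=215/52
back: M2=-177/22−3/11·215/52=-477/52
back: M1=10−1/3·-477/52=679/52
M: M0=0, M1=679/52, M2=-477/52, M3=215/52, M4=0
seg 0: a=2, c=M0/2=0, d=(M1−M0)/(6·1)=679/312, b=Δ0−h0·(2M0+M1)/6=-2551/312
seg 1: a=-4, c=M1/2=679/104, d=(M2−M1)/(6·2)=-289/156, b=Δ1−h1·(2M1+M2)/6=-257/156
seg 2: a=4, c=M2/2=-477/104, d=(M3−M2)/(6·2)=173/156, b=Δ2−h2·(2M2+M3)/6=349/156
seg 3: a=-1, c=M3/2=215/104, d=(M4−M3)/(6·3)=-215/936, b=Δ3−h3·(2M3+M4)/6=-437/156
t_q=23/4 → seg 3, τ=3/4; S=-1+-437/156·τ+215/104·τ²+-215/936·τ³=-13545/6656

  seg 0: a=2 b=-2551/312 c=0 d=679/312
  seg 1: a=-4 b=-257/156 c=679/104 d=-289/156
  seg 2: a=4 b=349/156 c=-477/104 d=173/156
  seg 3: a=-1 b=-437/156 c=215/104 d=-215/936
S(23/4) = -13545/6656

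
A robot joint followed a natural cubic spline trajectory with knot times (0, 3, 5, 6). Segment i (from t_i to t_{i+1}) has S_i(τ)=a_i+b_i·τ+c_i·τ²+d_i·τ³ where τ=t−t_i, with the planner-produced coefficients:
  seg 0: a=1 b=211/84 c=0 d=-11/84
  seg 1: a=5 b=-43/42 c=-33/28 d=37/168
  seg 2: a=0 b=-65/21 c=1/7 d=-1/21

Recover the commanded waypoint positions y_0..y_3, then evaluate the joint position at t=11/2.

y_0 = S_0(0) = a_0 = 1
y_1 = S_1(0) = a_1 = 5
y_2 = S_2(0) = a_2 = 0
y_3 = S_2(1) = -3
t_q=11/2 is in segment 2 (τ=1/2); S_2(τ)=-85/56

y_0=1 y_1=5 y_2=0 y_3=-3
S(11/2) = -85/56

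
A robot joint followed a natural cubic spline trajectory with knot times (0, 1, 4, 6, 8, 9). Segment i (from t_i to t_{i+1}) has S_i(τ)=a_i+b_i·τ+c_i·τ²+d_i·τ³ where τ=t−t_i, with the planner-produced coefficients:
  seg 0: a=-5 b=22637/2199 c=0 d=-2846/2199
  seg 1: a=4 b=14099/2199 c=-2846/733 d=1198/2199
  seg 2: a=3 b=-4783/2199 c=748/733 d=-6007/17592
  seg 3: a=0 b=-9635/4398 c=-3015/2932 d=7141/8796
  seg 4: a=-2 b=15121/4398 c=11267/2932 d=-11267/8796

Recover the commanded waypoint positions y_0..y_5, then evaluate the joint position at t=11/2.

y_0=-5 y_1=4 y_2=3 y_3=0 y_4=-2 y_5=4
S(11/2) = 41329/46912

y_0 = S_0(0) = a_0 = -5
y_1 = S_1(0) = a_1 = 4
y_2 = S_2(0) = a_2 = 3
y_3 = S_3(0) = a_3 = 0
y_4 = S_4(0) = a_4 = -2
y_5 = S_4(1) = 4
t_q=11/2 is in segment 2 (τ=3/2); S_2(τ)=41329/46912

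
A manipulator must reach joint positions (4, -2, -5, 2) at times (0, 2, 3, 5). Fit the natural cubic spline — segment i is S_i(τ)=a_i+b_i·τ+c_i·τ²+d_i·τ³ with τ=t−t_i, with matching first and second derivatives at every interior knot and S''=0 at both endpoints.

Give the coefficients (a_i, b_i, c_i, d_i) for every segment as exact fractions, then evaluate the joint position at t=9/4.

  seg 0: a=4 b=-92/35 c=0 d=-13/140
  seg 1: a=-2 b=-131/35 c=-39/70 d=13/10
  seg 2: a=-5 b=-67/70 c=117/35 d=-39/70
S(9/4) = -13217/4480

Δ: Δ0=-3, Δ1=-3, Δ2=7/2
row 1: diag=6, rhs=0; c'=1/6, d'=0
row 2: denom=6−1·1/6=35/6; d'=(39−1·0)/(35/6)=234/35
back: M2=234/35
back: M1=0−1/6·234/35=-39/35
M: M0=0, M1=-39/35, M2=234/35, M3=0
seg 0: a=4, c=M0/2=0, d=(M1−M0)/(6·2)=-13/140, b=Δ0−h0·(2M0+M1)/6=-92/35
seg 1: a=-2, c=M1/2=-39/70, d=(M2−M1)/(6·1)=13/10, b=Δ1−h1·(2M1+M2)/6=-131/35
seg 2: a=-5, c=M2/2=117/35, d=(M3−M2)/(6·2)=-39/70, b=Δ2−h2·(2M2+M3)/6=-67/70
t_q=9/4 → seg 1, τ=1/4; S=-2+-131/35·τ+-39/70·τ²+13/10·τ³=-13217/4480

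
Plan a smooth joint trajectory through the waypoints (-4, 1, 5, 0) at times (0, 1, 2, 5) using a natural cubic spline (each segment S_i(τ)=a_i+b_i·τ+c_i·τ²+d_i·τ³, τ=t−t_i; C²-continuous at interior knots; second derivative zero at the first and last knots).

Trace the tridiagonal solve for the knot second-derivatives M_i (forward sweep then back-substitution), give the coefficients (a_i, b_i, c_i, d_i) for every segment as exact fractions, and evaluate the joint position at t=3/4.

Δ: Δ0=5, Δ1=4, Δ2=-5/3
row 1: diag=4, rhs=-6; c'=1/4, d'=-3/2
row 2: denom=8−1·1/4=31/4; d'=(-34−1·-3/2)/(31/4)=-130/31
back: M2=-130/31
back: M1=-3/2−1/4·-130/31=-14/31
M: M0=0, M1=-14/31, M2=-130/31, M3=0
seg 0: a=-4, c=M0/2=0, d=(M1−M0)/(6·1)=-7/93, b=Δ0−h0·(2M0+M1)/6=472/93
seg 1: a=1, c=M1/2=-7/31, d=(M2−M1)/(6·1)=-58/93, b=Δ1−h1·(2M1+M2)/6=451/93
seg 2: a=5, c=M2/2=-65/31, d=(M3−M2)/(6·3)=65/279, b=Δ2−h2·(2M2+M3)/6=235/93
t_q=3/4 → seg 0, τ=3/4; S=-4+472/93·τ+0·τ²+-7/93·τ³=-447/1984

  seg 0: a=-4 b=472/93 c=0 d=-7/93
  seg 1: a=1 b=451/93 c=-7/31 d=-58/93
  seg 2: a=5 b=235/93 c=-65/31 d=65/279
S(3/4) = -447/1984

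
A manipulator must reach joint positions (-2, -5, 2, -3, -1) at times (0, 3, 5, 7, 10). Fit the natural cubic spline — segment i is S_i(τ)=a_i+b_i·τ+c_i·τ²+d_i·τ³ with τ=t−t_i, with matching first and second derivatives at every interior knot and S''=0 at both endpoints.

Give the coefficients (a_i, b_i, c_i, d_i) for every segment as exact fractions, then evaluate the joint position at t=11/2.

Δ: Δ0=-1, Δ1=7/2, Δ2=-5/2, Δ3=2/3
row 1: diag=10, rhs=27; c'=1/5, d'=27/10
row 2: denom=8−2·1/5=38/5; d'=(-36−2·27/10)/(38/5)=-207/38
row 3: denom=10−2·5/19=180/19; d'=(19−2·-207/38)/(180/19)=142/45
back: M3=142/45
back: M2=-207/38−5/19·142/45=-113/18
back: M1=27/10−1/5·-113/18=178/45
M: M0=0, M1=178/45, M2=-113/18, M3=142/45, M4=0
seg 0: a=-2, c=M0/2=0, d=(M1−M0)/(6·3)=89/405, b=Δ0−h0·(2M0+M1)/6=-134/45
seg 1: a=-5, c=M1/2=89/45, d=(M2−M1)/(6·2)=-307/360, b=Δ1−h1·(2M1+M2)/6=133/45
seg 2: a=2, c=M2/2=-113/36, d=(M3−M2)/(6·2)=283/360, b=Δ2−h2·(2M2+M3)/6=19/30
seg 3: a=-3, c=M3/2=71/45, d=(M4−M3)/(6·3)=-71/405, b=Δ3−h3·(2M3+M4)/6=-112/45
t_q=11/2 → seg 2, τ=1/2; S=2+19/30·τ+-113/36·τ²+283/360·τ³=313/192

  seg 0: a=-2 b=-134/45 c=0 d=89/405
  seg 1: a=-5 b=133/45 c=89/45 d=-307/360
  seg 2: a=2 b=19/30 c=-113/36 d=283/360
  seg 3: a=-3 b=-112/45 c=71/45 d=-71/405
S(11/2) = 313/192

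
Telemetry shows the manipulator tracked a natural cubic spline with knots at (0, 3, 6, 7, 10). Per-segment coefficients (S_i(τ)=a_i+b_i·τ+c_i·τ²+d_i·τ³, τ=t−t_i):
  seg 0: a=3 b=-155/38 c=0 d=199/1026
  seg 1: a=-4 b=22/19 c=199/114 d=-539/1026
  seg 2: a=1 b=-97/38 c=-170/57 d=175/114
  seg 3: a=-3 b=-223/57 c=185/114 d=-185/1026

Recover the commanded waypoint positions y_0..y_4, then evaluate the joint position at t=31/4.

y_0=3 y_1=-4 y_2=1 y_3=-3 y_4=-5
S(31/4) = -12397/2432

y_0 = S_0(0) = a_0 = 3
y_1 = S_1(0) = a_1 = -4
y_2 = S_2(0) = a_2 = 1
y_3 = S_3(0) = a_3 = -3
y_4 = S_3(3) = -5
t_q=31/4 is in segment 3 (τ=3/4); S_3(τ)=-12397/2432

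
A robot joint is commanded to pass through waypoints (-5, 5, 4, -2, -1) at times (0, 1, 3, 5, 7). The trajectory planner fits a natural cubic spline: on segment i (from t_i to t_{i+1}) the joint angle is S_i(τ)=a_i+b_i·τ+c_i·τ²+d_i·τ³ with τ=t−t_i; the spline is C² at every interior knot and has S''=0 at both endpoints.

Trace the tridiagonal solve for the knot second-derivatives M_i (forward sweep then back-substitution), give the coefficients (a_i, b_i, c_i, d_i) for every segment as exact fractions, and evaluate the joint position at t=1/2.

  seg 0: a=-5 b=482/41 c=0 d=-72/41
  seg 1: a=5 b=266/41 c=-216/41 d=291/328
  seg 2: a=4 b=-323/82 c=9/164 d=17/82
  seg 3: a=-2 b=-101/82 c=213/164 d=-71/328
S(1/2) = 27/41

Δ: Δ0=10, Δ1=-1/2, Δ2=-3, Δ3=1/2
row 1: diag=6, rhs=-63; c'=1/3, d'=-21/2
row 2: denom=8−2·1/3=22/3; d'=(-15−2·-21/2)/(22/3)=9/11
row 3: denom=8−2·3/11=82/11; d'=(21−2·9/11)/(82/11)=213/82
back: M3=213/82
back: M2=9/11−3/11·213/82=9/82
back: M1=-21/2−1/3·9/82=-432/41
M: M0=0, M1=-432/41, M2=9/82, M3=213/82, M4=0
seg 0: a=-5, c=M0/2=0, d=(M1−M0)/(6·1)=-72/41, b=Δ0−h0·(2M0+M1)/6=482/41
seg 1: a=5, c=M1/2=-216/41, d=(M2−M1)/(6·2)=291/328, b=Δ1−h1·(2M1+M2)/6=266/41
seg 2: a=4, c=M2/2=9/164, d=(M3−M2)/(6·2)=17/82, b=Δ2−h2·(2M2+M3)/6=-323/82
seg 3: a=-2, c=M3/2=213/164, d=(M4−M3)/(6·2)=-71/328, b=Δ3−h3·(2M3+M4)/6=-101/82
t_q=1/2 → seg 0, τ=1/2; S=-5+482/41·τ+0·τ²+-72/41·τ³=27/41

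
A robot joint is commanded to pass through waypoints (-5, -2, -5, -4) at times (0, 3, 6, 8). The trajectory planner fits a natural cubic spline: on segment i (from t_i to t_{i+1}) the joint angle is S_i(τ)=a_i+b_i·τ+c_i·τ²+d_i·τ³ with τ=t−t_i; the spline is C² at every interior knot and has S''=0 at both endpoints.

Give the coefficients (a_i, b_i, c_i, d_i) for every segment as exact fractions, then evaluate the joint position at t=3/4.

Δ: Δ0=1, Δ1=-1, Δ2=1/2
row 1: diag=12, rhs=-12; c'=1/4, d'=-1
row 2: denom=10−3·1/4=37/4; d'=(9−3·-1)/(37/4)=48/37
back: M2=48/37
back: M1=-1−1/4·48/37=-49/37
M: M0=0, M1=-49/37, M2=48/37, M3=0
seg 0: a=-5, c=M0/2=0, d=(M1−M0)/(6·3)=-49/666, b=Δ0−h0·(2M0+M1)/6=123/74
seg 1: a=-2, c=M1/2=-49/74, d=(M2−M1)/(6·3)=97/666, b=Δ1−h1·(2M1+M2)/6=-12/37
seg 2: a=-5, c=M2/2=24/37, d=(M3−M2)/(6·2)=-4/37, b=Δ2−h2·(2M2+M3)/6=-27/74
t_q=3/4 → seg 0, τ=3/4; S=-5+123/74·τ+0·τ²+-49/666·τ³=-17923/4736

  seg 0: a=-5 b=123/74 c=0 d=-49/666
  seg 1: a=-2 b=-12/37 c=-49/74 d=97/666
  seg 2: a=-5 b=-27/74 c=24/37 d=-4/37
S(3/4) = -17923/4736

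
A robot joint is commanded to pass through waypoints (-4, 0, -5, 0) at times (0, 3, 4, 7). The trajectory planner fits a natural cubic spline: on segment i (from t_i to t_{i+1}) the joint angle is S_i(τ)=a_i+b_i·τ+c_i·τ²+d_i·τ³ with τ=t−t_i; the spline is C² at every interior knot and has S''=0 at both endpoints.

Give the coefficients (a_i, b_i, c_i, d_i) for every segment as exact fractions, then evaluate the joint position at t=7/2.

Δ: Δ0=4/3, Δ1=-5, Δ2=5/3
row 1: diag=8, rhs=-38; c'=1/8, d'=-19/4
row 2: denom=8−1·1/8=63/8; d'=(40−1·-19/4)/(63/8)=358/63
back: M2=358/63
back: M1=-19/4−1/8·358/63=-344/63
M: M0=0, M1=-344/63, M2=358/63, M3=0
seg 0: a=-4, c=M0/2=0, d=(M1−M0)/(6·3)=-172/567, b=Δ0−h0·(2M0+M1)/6=256/63
seg 1: a=0, c=M1/2=-172/63, d=(M2−M1)/(6·1)=13/7, b=Δ1−h1·(2M1+M2)/6=-260/63
seg 2: a=-5, c=M2/2=179/63, d=(M3−M2)/(6·3)=-179/567, b=Δ2−h2·(2M2+M3)/6=-253/63
t_q=7/2 → seg 1, τ=1/2; S=0+-260/63·τ+-172/63·τ²+13/7·τ³=-181/72

  seg 0: a=-4 b=256/63 c=0 d=-172/567
  seg 1: a=0 b=-260/63 c=-172/63 d=13/7
  seg 2: a=-5 b=-253/63 c=179/63 d=-179/567
S(7/2) = -181/72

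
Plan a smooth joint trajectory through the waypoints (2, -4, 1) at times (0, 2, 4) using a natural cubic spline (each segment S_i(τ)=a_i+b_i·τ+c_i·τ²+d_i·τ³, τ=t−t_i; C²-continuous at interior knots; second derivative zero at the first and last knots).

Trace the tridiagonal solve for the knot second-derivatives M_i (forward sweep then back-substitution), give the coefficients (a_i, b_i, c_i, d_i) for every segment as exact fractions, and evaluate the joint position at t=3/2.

Δ: Δ0=-3, Δ1=5/2
row 1: diag=8, rhs=33; c'=1/4, d'=33/8
back: M1=33/8
M: M0=0, M1=33/8, M2=0
seg 0: a=2, c=M0/2=0, d=(M1−M0)/(6·2)=11/32, b=Δ0−h0·(2M0+M1)/6=-35/8
seg 1: a=-4, c=M1/2=33/16, d=(M2−M1)/(6·2)=-11/32, b=Δ1−h1·(2M1+M2)/6=-1/4
t_q=3/2 → seg 0, τ=3/2; S=2+-35/8·τ+0·τ²+11/32·τ³=-871/256

  seg 0: a=2 b=-35/8 c=0 d=11/32
  seg 1: a=-4 b=-1/4 c=33/16 d=-11/32
S(3/2) = -871/256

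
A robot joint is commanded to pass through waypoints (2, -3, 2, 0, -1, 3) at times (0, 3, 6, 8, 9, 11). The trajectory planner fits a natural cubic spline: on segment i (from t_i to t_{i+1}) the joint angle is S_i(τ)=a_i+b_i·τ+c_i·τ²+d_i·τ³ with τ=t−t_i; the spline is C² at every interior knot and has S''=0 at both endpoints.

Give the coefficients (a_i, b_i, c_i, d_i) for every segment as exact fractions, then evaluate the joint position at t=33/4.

  seg 0: a=2 b=-3347/1199 c=0 d=4046/32373
  seg 1: a=-3 b=699/1199 c=4046/3597 d=-8240/32373
  seg 2: a=2 b=551/1199 c=-1398/1199 d=523/2398
  seg 3: a=0 b=-173/109 c=171/1199 d=533/1199
  seg 4: a=-1 b=38/1199 c=1770/1199 d=-295/1199
S(33/4) = -29231/76736

Δ: Δ0=-5/3, Δ1=5/3, Δ2=-1, Δ3=-1, Δ4=2
row 1: diag=12, rhs=20; c'=1/4, d'=5/3
row 2: denom=10−3·1/4=37/4; d'=(-16−3·5/3)/(37/4)=-84/37
row 3: denom=6−2·8/37=206/37; d'=(0−2·-84/37)/(206/37)=84/103
row 4: denom=6−1·37/206=1199/206; d'=(18−1·84/103)/(1199/206)=3540/1199
back: M4=3540/1199
back: M3=84/103−37/206·3540/1199=342/1199
back: M2=-84/37−8/37·342/1199=-2796/1199
back: M1=5/3−1/4·-2796/1199=8092/3597
M: M0=0, M1=8092/3597, M2=-2796/1199, M3=342/1199, M4=3540/1199, M5=0
seg 0: a=2, c=M0/2=0, d=(M1−M0)/(6·3)=4046/32373, b=Δ0−h0·(2M0+M1)/6=-3347/1199
seg 1: a=-3, c=M1/2=4046/3597, d=(M2−M1)/(6·3)=-8240/32373, b=Δ1−h1·(2M1+M2)/6=699/1199
seg 2: a=2, c=M2/2=-1398/1199, d=(M3−M2)/(6·2)=523/2398, b=Δ2−h2·(2M2+M3)/6=551/1199
seg 3: a=0, c=M3/2=171/1199, d=(M4−M3)/(6·1)=533/1199, b=Δ3−h3·(2M3+M4)/6=-173/109
seg 4: a=-1, c=M4/2=1770/1199, d=(M5−M4)/(6·2)=-295/1199, b=Δ4−h4·(2M4+M5)/6=38/1199
t_q=33/4 → seg 3, τ=1/4; S=0+-173/109·τ+171/1199·τ²+533/1199·τ³=-29231/76736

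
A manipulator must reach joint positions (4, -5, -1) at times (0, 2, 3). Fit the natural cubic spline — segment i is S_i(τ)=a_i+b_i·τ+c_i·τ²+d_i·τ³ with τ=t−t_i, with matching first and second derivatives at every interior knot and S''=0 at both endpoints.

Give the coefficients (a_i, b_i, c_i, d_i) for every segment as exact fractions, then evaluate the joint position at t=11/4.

Δ: Δ0=-9/2, Δ1=4
row 1: diag=6, rhs=51; c'=1/6, d'=17/2
back: M1=17/2
M: M0=0, M1=17/2, M2=0
seg 0: a=4, c=M0/2=0, d=(M1−M0)/(6·2)=17/24, b=Δ0−h0·(2M0+M1)/6=-22/3
seg 1: a=-5, c=M1/2=17/4, d=(M2−M1)/(6·1)=-17/12, b=Δ1−h1·(2M1+M2)/6=7/6
t_q=11/4 → seg 1, τ=3/4; S=-5+7/6·τ+17/4·τ²+-17/12·τ³=-597/256

  seg 0: a=4 b=-22/3 c=0 d=17/24
  seg 1: a=-5 b=7/6 c=17/4 d=-17/12
S(11/4) = -597/256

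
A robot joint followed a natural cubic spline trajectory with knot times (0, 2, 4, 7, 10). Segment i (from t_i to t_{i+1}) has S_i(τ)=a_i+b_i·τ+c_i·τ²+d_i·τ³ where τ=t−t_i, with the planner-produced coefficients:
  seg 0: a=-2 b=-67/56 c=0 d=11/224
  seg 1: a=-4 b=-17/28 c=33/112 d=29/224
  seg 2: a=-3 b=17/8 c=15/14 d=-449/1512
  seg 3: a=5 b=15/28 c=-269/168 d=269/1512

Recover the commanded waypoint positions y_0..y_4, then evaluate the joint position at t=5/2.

y_0=-2 y_1=-4 y_2=-3 y_3=5 y_4=-3
S(5/2) = -7551/1792

y_0 = S_0(0) = a_0 = -2
y_1 = S_1(0) = a_1 = -4
y_2 = S_2(0) = a_2 = -3
y_3 = S_3(0) = a_3 = 5
y_4 = S_3(3) = -3
t_q=5/2 is in segment 1 (τ=1/2); S_1(τ)=-7551/1792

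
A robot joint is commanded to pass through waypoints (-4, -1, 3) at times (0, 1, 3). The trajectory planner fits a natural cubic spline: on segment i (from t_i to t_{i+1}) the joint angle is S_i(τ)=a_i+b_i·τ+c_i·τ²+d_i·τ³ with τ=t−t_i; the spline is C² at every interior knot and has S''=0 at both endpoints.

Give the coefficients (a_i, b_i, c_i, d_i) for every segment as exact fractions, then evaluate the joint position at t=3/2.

Δ: Δ0=3, Δ1=2
row 1: diag=6, rhs=-6; c'=1/3, d'=-1
back: M1=-1
M: M0=0, M1=-1, M2=0
seg 0: a=-4, c=M0/2=0, d=(M1−M0)/(6·1)=-1/6, b=Δ0−h0·(2M0+M1)/6=19/6
seg 1: a=-1, c=M1/2=-1/2, d=(M2−M1)/(6·2)=1/12, b=Δ1−h1·(2M1+M2)/6=8/3
t_q=3/2 → seg 1, τ=1/2; S=-1+8/3·τ+-1/2·τ²+1/12·τ³=7/32

  seg 0: a=-4 b=19/6 c=0 d=-1/6
  seg 1: a=-1 b=8/3 c=-1/2 d=1/12
S(3/2) = 7/32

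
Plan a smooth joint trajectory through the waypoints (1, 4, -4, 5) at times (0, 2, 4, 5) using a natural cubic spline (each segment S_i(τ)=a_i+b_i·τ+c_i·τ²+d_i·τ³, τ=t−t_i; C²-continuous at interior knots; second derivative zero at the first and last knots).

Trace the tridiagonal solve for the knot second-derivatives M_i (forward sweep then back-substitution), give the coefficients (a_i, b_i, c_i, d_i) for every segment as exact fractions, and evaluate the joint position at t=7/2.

Δ: Δ0=3/2, Δ1=-4, Δ2=9
row 1: diag=8, rhs=-33; c'=1/4, d'=-33/8
row 2: denom=6−2·1/4=11/2; d'=(78−2·-33/8)/(11/2)=345/22
back: M2=345/22
back: M1=-33/8−1/4·345/22=-177/22
M: M0=0, M1=-177/22, M2=345/22, M3=0
seg 0: a=1, c=M0/2=0, d=(M1−M0)/(6·2)=-59/88, b=Δ0−h0·(2M0+M1)/6=46/11
seg 1: a=4, c=M1/2=-177/44, d=(M2−M1)/(6·2)=87/44, b=Δ1−h1·(2M1+M2)/6=-85/22
seg 2: a=-4, c=M2/2=345/44, d=(M3−M2)/(6·1)=-115/44, b=Δ2−h2·(2M2+M3)/6=83/22
t_q=7/2 → seg 1, τ=3/2; S=4+-85/22·τ+-177/44·τ²+87/44·τ³=-1469/352

  seg 0: a=1 b=46/11 c=0 d=-59/88
  seg 1: a=4 b=-85/22 c=-177/44 d=87/44
  seg 2: a=-4 b=83/22 c=345/44 d=-115/44
S(7/2) = -1469/352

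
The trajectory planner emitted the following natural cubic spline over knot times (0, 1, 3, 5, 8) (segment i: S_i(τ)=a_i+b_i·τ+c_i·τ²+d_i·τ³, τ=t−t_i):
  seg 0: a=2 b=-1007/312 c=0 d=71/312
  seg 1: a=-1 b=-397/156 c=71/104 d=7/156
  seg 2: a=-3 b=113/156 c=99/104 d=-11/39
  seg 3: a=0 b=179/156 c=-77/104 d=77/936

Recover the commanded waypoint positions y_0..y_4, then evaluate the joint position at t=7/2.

y_0 = S_0(0) = a_0 = 2
y_1 = S_1(0) = a_1 = -1
y_2 = S_2(0) = a_2 = -3
y_3 = S_3(0) = a_3 = 0
y_4 = S_3(3) = -1
t_q=7/2 is in segment 2 (τ=1/2); S_2(τ)=-1013/416

y_0=2 y_1=-1 y_2=-3 y_3=0 y_4=-1
S(7/2) = -1013/416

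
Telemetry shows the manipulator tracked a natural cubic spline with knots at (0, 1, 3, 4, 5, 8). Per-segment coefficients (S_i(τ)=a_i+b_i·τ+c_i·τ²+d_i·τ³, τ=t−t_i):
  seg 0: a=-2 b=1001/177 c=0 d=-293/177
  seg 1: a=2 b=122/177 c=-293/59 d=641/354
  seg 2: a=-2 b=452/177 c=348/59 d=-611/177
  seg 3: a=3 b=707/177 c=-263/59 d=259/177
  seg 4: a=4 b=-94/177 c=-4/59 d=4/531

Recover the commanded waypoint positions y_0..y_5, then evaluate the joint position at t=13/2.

y_0 = S_0(0) = a_0 = -2
y_1 = S_1(0) = a_1 = 2
y_2 = S_2(0) = a_2 = -2
y_3 = S_3(0) = a_3 = 3
y_4 = S_4(0) = a_4 = 4
y_5 = S_4(3) = 2
t_q=13/2 is in segment 4 (τ=3/2); S_4(τ)=363/118

y_0=-2 y_1=2 y_2=-2 y_3=3 y_4=4 y_5=2
S(13/2) = 363/118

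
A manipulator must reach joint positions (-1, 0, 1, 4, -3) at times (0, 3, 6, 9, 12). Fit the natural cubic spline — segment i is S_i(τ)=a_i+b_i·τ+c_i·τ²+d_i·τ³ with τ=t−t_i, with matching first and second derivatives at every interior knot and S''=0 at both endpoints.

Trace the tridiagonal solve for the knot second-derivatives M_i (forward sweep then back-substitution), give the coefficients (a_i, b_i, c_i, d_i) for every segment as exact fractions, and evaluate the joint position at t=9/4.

  seg 0: a=-1 b=37/84 c=0 d=-1/84
  seg 1: a=0 b=5/42 c=-3/28 d=5/84
  seg 2: a=1 b=13/12 c=3/7 d=-115/756
  seg 3: a=4 b=-19/42 c=-79/84 d=79/756
S(9/4) = -37/256

Δ: Δ0=1/3, Δ1=1/3, Δ2=1, Δ3=-7/3
row 1: diag=12, rhs=0; c'=1/4, d'=0
row 2: denom=12−3·1/4=45/4; d'=(4−3·0)/(45/4)=16/45
row 3: denom=12−3·4/15=56/5; d'=(-20−3·16/45)/(56/5)=-79/42
back: M3=-79/42
back: M2=16/45−4/15·-79/42=6/7
back: M1=0−1/4·6/7=-3/14
M: M0=0, M1=-3/14, M2=6/7, M3=-79/42, M4=0
seg 0: a=-1, c=M0/2=0, d=(M1−M0)/(6·3)=-1/84, b=Δ0−h0·(2M0+M1)/6=37/84
seg 1: a=0, c=M1/2=-3/28, d=(M2−M1)/(6·3)=5/84, b=Δ1−h1·(2M1+M2)/6=5/42
seg 2: a=1, c=M2/2=3/7, d=(M3−M2)/(6·3)=-115/756, b=Δ2−h2·(2M2+M3)/6=13/12
seg 3: a=4, c=M3/2=-79/84, d=(M4−M3)/(6·3)=79/756, b=Δ3−h3·(2M3+M4)/6=-19/42
t_q=9/4 → seg 0, τ=9/4; S=-1+37/84·τ+0·τ²+-1/84·τ³=-37/256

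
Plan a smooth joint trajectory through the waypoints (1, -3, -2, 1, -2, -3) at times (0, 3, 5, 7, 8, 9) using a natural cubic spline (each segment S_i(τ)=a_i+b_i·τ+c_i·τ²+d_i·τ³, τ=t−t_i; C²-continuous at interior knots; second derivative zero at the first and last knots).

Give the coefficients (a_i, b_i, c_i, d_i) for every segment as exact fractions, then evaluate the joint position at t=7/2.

Δ: Δ0=-4/3, Δ1=1/2, Δ2=3/2, Δ3=-3, Δ4=-1
row 1: diag=10, rhs=11; c'=1/5, d'=11/10
row 2: denom=8−2·1/5=38/5; d'=(6−2·11/10)/(38/5)=1/2
row 3: denom=6−2·5/19=104/19; d'=(-27−2·1/2)/(104/19)=-133/26
row 4: denom=4−1·19/104=397/104; d'=(12−1·-133/26)/(397/104)=1780/397
back: M4=1780/397
back: M3=-133/26−19/104·1780/397=-2356/397
back: M2=1/2−5/19·-2356/397=1637/794
back: M1=11/10−1/5·1637/794=273/397
M: M0=0, M1=273/397, M2=1637/794, M3=-2356/397, M4=1780/397, M5=0
seg 0: a=1, c=M0/2=0, d=(M1−M0)/(6·3)=91/2382, b=Δ0−h0·(2M0+M1)/6=-3995/2382
seg 1: a=-3, c=M1/2=273/794, d=(M2−M1)/(6·2)=1091/9528, b=Δ1−h1·(2M1+M2)/6=-769/1191
seg 2: a=-2, c=M2/2=1637/1588, d=(M3−M2)/(6·2)=-6349/9528, b=Δ2−h2·(2M2+M3)/6=5011/2382
seg 3: a=1, c=M3/2=-1178/397, d=(M4−M3)/(6·1)=2068/1191, b=Δ3−h3·(2M3+M4)/6=-2107/1191
seg 4: a=-2, c=M4/2=890/397, d=(M5−M4)/(6·1)=-890/1191, b=Δ4−h4·(2M4+M5)/6=-2971/1191
t_q=7/2 → seg 1, τ=1/2; S=-3+-769/1191·τ+273/794·τ²+1091/9528·τ³=-81879/25408

  seg 0: a=1 b=-3995/2382 c=0 d=91/2382
  seg 1: a=-3 b=-769/1191 c=273/794 d=1091/9528
  seg 2: a=-2 b=5011/2382 c=1637/1588 d=-6349/9528
  seg 3: a=1 b=-2107/1191 c=-1178/397 d=2068/1191
  seg 4: a=-2 b=-2971/1191 c=890/397 d=-890/1191
S(7/2) = -81879/25408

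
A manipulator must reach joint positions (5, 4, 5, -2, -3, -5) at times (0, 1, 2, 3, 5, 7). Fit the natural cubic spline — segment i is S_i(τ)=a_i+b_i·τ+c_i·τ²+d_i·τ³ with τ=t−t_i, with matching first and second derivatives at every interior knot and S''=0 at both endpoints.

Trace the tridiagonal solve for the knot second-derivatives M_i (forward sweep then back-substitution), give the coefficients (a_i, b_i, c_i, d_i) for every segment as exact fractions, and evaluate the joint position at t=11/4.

Δ: Δ0=-1, Δ1=1, Δ2=-7, Δ3=-1/2, Δ4=-1
row 1: diag=4, rhs=12; c'=1/4, d'=3
row 2: denom=4−1·1/4=15/4; d'=(-48−1·3)/(15/4)=-68/5
row 3: denom=6−1·4/15=86/15; d'=(39−1·-68/5)/(86/15)=789/86
row 4: denom=8−2·15/43=314/43; d'=(-3−2·789/86)/(314/43)=-459/157
back: M4=-459/157
back: M3=789/86−15/43·-459/157=3201/314
back: M2=-68/5−4/15·3201/314=-2562/157
back: M1=3−1/4·-2562/157=2223/314
M: M0=0, M1=2223/314, M2=-2562/157, M3=3201/314, M4=-459/157, M5=0
seg 0: a=5, c=M0/2=0, d=(M1−M0)/(6·1)=741/628, b=Δ0−h0·(2M0+M1)/6=-1369/628
seg 1: a=4, c=M1/2=2223/628, d=(M2−M1)/(6·1)=-2449/628, b=Δ1−h1·(2M1+M2)/6=427/314
seg 2: a=5, c=M2/2=-1281/157, d=(M3−M2)/(6·1)=2775/628, b=Δ2−h2·(2M2+M3)/6=-2047/628
seg 3: a=-2, c=M3/2=3201/628, d=(M4−M3)/(6·2)=-1373/1256, b=Δ3−h3·(2M3+M4)/6=-1985/314
seg 4: a=-3, c=M4/2=-459/314, d=(M5−M4)/(6·2)=153/628, b=Δ4−h4·(2M4+M5)/6=149/157
t_q=11/4 → seg 2, τ=3/4; S=5+-2047/628·τ+-1281/157·τ²+2775/628·τ³=-6835/40192

  seg 0: a=5 b=-1369/628 c=0 d=741/628
  seg 1: a=4 b=427/314 c=2223/628 d=-2449/628
  seg 2: a=5 b=-2047/628 c=-1281/157 d=2775/628
  seg 3: a=-2 b=-1985/314 c=3201/628 d=-1373/1256
  seg 4: a=-3 b=149/157 c=-459/314 d=153/628
S(11/4) = -6835/40192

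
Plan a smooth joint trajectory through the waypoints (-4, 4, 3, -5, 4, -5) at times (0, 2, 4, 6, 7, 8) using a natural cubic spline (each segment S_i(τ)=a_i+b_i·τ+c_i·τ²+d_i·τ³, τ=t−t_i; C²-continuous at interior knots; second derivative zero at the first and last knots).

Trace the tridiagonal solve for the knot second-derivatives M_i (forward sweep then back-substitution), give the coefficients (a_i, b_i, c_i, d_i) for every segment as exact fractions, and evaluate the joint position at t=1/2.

  seg 0: a=-4 b=2819/626 c=0 d=-315/2504
  seg 1: a=4 b=937/313 c=-945/1252 d=-621/1252
  seg 2: a=3 b=-1871/313 c=-4671/1252 d=5909/2504
  seg 3: a=-5 b=4643/626 c=3264/313 d=-5537/626
  seg 4: a=4 b=544/313 c=-10083/626 d=3361/626
S(1/2) = -35339/20032

Δ: Δ0=4, Δ1=-1/2, Δ2=-4, Δ3=9, Δ4=-9
row 1: diag=8, rhs=-27; c'=1/4, d'=-27/8
row 2: denom=8−2·1/4=15/2; d'=(-21−2·-27/8)/(15/2)=-19/10
row 3: denom=6−2·4/15=82/15; d'=(78−2·-19/10)/(82/15)=1227/82
row 4: denom=4−1·15/82=313/82; d'=(-108−1·1227/82)/(313/82)=-10083/313
back: M4=-10083/313
back: M3=1227/82−15/82·-10083/313=6528/313
back: M2=-19/10−4/15·6528/313=-4671/626
back: M1=-27/8−1/4·-4671/626=-945/626
M: M0=0, M1=-945/626, M2=-4671/626, M3=6528/313, M4=-10083/313, M5=0
seg 0: a=-4, c=M0/2=0, d=(M1−M0)/(6·2)=-315/2504, b=Δ0−h0·(2M0+M1)/6=2819/626
seg 1: a=4, c=M1/2=-945/1252, d=(M2−M1)/(6·2)=-621/1252, b=Δ1−h1·(2M1+M2)/6=937/313
seg 2: a=3, c=M2/2=-4671/1252, d=(M3−M2)/(6·2)=5909/2504, b=Δ2−h2·(2M2+M3)/6=-1871/313
seg 3: a=-5, c=M3/2=3264/313, d=(M4−M3)/(6·1)=-5537/626, b=Δ3−h3·(2M3+M4)/6=4643/626
seg 4: a=4, c=M4/2=-10083/626, d=(M5−M4)/(6·1)=3361/626, b=Δ4−h4·(2M4+M5)/6=544/313
t_q=1/2 → seg 0, τ=1/2; S=-4+2819/626·τ+0·τ²+-315/2504·τ³=-35339/20032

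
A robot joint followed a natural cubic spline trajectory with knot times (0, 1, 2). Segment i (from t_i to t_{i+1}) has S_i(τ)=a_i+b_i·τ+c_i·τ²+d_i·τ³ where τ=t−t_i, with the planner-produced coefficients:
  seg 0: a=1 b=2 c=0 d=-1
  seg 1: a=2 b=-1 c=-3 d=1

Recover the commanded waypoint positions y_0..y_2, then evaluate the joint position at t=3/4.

y_0 = S_0(0) = a_0 = 1
y_1 = S_1(0) = a_1 = 2
y_2 = S_1(1) = -1
t_q=3/4 is in segment 0 (τ=3/4); S_0(τ)=133/64

y_0=1 y_1=2 y_2=-1
S(3/4) = 133/64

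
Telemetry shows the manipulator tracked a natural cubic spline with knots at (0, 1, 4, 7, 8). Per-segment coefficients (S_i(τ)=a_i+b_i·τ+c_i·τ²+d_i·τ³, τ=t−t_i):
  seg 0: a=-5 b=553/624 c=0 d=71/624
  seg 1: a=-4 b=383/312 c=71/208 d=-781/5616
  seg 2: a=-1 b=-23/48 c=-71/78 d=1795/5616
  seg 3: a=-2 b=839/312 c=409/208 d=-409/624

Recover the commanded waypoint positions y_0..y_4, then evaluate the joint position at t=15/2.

y_0=-5 y_1=-4 y_2=-1 y_3=-2 y_4=2
S(15/2) = -409/1664

y_0 = S_0(0) = a_0 = -5
y_1 = S_1(0) = a_1 = -4
y_2 = S_2(0) = a_2 = -1
y_3 = S_3(0) = a_3 = -2
y_4 = S_3(1) = 2
t_q=15/2 is in segment 3 (τ=1/2); S_3(τ)=-409/1664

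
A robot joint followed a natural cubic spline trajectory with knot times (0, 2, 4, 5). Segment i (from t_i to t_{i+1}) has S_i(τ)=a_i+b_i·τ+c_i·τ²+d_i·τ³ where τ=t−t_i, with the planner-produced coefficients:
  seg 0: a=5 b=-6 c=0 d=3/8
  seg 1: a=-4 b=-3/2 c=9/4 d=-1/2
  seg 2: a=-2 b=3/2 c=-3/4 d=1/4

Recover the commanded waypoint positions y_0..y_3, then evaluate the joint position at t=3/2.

y_0 = S_0(0) = a_0 = 5
y_1 = S_1(0) = a_1 = -4
y_2 = S_2(0) = a_2 = -2
y_3 = S_2(1) = -1
t_q=3/2 is in segment 0 (τ=3/2); S_0(τ)=-175/64

y_0=5 y_1=-4 y_2=-2 y_3=-1
S(3/2) = -175/64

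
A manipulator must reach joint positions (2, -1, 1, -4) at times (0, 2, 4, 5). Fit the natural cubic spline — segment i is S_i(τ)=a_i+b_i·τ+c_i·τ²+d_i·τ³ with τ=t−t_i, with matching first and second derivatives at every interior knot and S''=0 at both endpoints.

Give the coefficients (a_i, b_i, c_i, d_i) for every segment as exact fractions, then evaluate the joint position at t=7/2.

  seg 0: a=2 b=-30/11 c=0 d=27/88
  seg 1: a=-1 b=21/22 c=81/44 d=-10/11
  seg 2: a=1 b=-57/22 c=-159/44 d=53/44
S(7/2) = 265/176

Δ: Δ0=-3/2, Δ1=1, Δ2=-5
row 1: diag=8, rhs=15; c'=1/4, d'=15/8
row 2: denom=6−2·1/4=11/2; d'=(-36−2·15/8)/(11/2)=-159/22
back: M2=-159/22
back: M1=15/8−1/4·-159/22=81/22
M: M0=0, M1=81/22, M2=-159/22, M3=0
seg 0: a=2, c=M0/2=0, d=(M1−M0)/(6·2)=27/88, b=Δ0−h0·(2M0+M1)/6=-30/11
seg 1: a=-1, c=M1/2=81/44, d=(M2−M1)/(6·2)=-10/11, b=Δ1−h1·(2M1+M2)/6=21/22
seg 2: a=1, c=M2/2=-159/44, d=(M3−M2)/(6·1)=53/44, b=Δ2−h2·(2M2+M3)/6=-57/22
t_q=7/2 → seg 1, τ=3/2; S=-1+21/22·τ+81/44·τ²+-10/11·τ³=265/176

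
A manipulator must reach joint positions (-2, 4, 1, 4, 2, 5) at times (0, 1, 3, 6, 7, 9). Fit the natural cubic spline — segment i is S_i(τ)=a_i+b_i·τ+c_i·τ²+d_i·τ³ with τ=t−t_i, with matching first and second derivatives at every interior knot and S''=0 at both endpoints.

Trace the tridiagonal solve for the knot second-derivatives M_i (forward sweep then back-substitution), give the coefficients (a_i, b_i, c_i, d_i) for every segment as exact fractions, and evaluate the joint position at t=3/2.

Δ: Δ0=6, Δ1=-3/2, Δ2=1, Δ3=-2, Δ4=3/2
row 1: diag=6, rhs=-45; c'=1/3, d'=-15/2
row 2: denom=10−2·1/3=28/3; d'=(15−2·-15/2)/(28/3)=45/14
row 3: denom=8−3·9/28=197/28; d'=(-18−3·45/14)/(197/28)=-774/197
row 4: denom=6−1·28/197=1154/197; d'=(21−1·-774/197)/(1154/197)=4911/1154
back: M4=4911/1154
back: M3=-774/197−28/197·4911/1154=-2616/577
back: M2=45/14−9/28·-2616/577=5391/1154
back: M1=-15/2−1/3·5391/1154=-5226/577
M: M0=0, M1=-5226/577, M2=5391/1154, M3=-2616/577, M4=4911/1154, M5=0
seg 0: a=-2, c=M0/2=0, d=(M1−M0)/(6·1)=-871/577, b=Δ0−h0·(2M0+M1)/6=4333/577
seg 1: a=4, c=M1/2=-2613/577, d=(M2−M1)/(6·2)=5281/4616, b=Δ1−h1·(2M1+M2)/6=1720/577
seg 2: a=1, c=M2/2=5391/2308, d=(M3−M2)/(6·3)=-3541/6924, b=Δ2−h2·(2M2+M3)/6=-1621/1154
seg 3: a=4, c=M3/2=-1308/577, d=(M4−M3)/(6·1)=3381/2308, b=Δ3−h3·(2M3+M4)/6=-2765/2308
seg 4: a=2, c=M4/2=4911/2308, d=(M5−M4)/(6·2)=-1637/4616, b=Δ4−h4·(2M4+M5)/6=-1543/1154
t_q=3/2 → seg 1, τ=1/2; S=4+1720/577·τ+-2613/577·τ²+5281/4616·τ³=166225/36928

  seg 0: a=-2 b=4333/577 c=0 d=-871/577
  seg 1: a=4 b=1720/577 c=-2613/577 d=5281/4616
  seg 2: a=1 b=-1621/1154 c=5391/2308 d=-3541/6924
  seg 3: a=4 b=-2765/2308 c=-1308/577 d=3381/2308
  seg 4: a=2 b=-1543/1154 c=4911/2308 d=-1637/4616
S(3/2) = 166225/36928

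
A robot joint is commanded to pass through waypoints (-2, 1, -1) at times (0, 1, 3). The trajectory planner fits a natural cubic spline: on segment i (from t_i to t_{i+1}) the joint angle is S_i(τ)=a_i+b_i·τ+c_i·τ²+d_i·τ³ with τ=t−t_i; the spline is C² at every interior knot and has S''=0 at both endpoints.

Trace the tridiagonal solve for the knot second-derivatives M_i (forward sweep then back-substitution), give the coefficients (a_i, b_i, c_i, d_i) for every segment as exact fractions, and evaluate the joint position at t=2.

Δ: Δ0=3, Δ1=-1
row 1: diag=6, rhs=-24; c'=1/3, d'=-4
back: M1=-4
M: M0=0, M1=-4, M2=0
seg 0: a=-2, c=M0/2=0, d=(M1−M0)/(6·1)=-2/3, b=Δ0−h0·(2M0+M1)/6=11/3
seg 1: a=1, c=M1/2=-2, d=(M2−M1)/(6·2)=1/3, b=Δ1−h1·(2M1+M2)/6=5/3
t_q=2 → seg 1, τ=1; S=1+5/3·τ+-2·τ²+1/3·τ³=1

  seg 0: a=-2 b=11/3 c=0 d=-2/3
  seg 1: a=1 b=5/3 c=-2 d=1/3
S(2) = 1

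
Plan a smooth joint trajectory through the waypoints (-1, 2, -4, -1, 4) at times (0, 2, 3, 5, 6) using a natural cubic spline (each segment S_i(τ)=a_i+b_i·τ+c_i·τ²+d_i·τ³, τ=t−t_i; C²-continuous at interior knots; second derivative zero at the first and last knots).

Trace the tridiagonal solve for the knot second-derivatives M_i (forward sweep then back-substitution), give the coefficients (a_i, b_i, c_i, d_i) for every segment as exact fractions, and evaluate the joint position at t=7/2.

  seg 0: a=-1 b=835/186 c=0 d=-139/186
  seg 1: a=2 b=-833/186 c=-139/31 d=551/186
  seg 2: a=-4 b=-424/93 c=273/62 d=-511/744
  seg 3: a=-1 b=895/186 c=35/124 d=-35/372
S(7/2) = -10445/1984

Δ: Δ0=3/2, Δ1=-6, Δ2=3/2, Δ3=5
row 1: diag=6, rhs=-45; c'=1/6, d'=-15/2
row 2: denom=6−1·1/6=35/6; d'=(45−1·-15/2)/(35/6)=9
row 3: denom=6−2·12/35=186/35; d'=(21−2·9)/(186/35)=35/62
back: M3=35/62
back: M2=9−12/35·35/62=273/31
back: M1=-15/2−1/6·273/31=-278/31
M: M0=0, M1=-278/31, M2=273/31, M3=35/62, M4=0
seg 0: a=-1, c=M0/2=0, d=(M1−M0)/(6·2)=-139/186, b=Δ0−h0·(2M0+M1)/6=835/186
seg 1: a=2, c=M1/2=-139/31, d=(M2−M1)/(6·1)=551/186, b=Δ1−h1·(2M1+M2)/6=-833/186
seg 2: a=-4, c=M2/2=273/62, d=(M3−M2)/(6·2)=-511/744, b=Δ2−h2·(2M2+M3)/6=-424/93
seg 3: a=-1, c=M3/2=35/124, d=(M4−M3)/(6·1)=-35/372, b=Δ3−h3·(2M3+M4)/6=895/186
t_q=7/2 → seg 2, τ=1/2; S=-4+-424/93·τ+273/62·τ²+-511/744·τ³=-10445/1984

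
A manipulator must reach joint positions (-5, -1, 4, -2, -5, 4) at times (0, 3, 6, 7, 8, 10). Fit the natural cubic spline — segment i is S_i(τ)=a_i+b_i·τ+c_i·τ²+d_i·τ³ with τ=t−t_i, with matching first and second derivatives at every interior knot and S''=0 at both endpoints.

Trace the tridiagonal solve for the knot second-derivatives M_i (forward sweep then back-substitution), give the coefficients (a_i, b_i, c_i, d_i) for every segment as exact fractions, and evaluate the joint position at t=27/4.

  seg 0: a=-5 b=475/1286 c=0 d=3719/34722
  seg 1: a=-1 b=2097/643 c=3719/3858 d=-17309/34722
  seg 2: a=4 b=-5677/1286 c=-2265/643 d=2491/1286
  seg 3: a=-2 b=-3632/643 c=2943/1286 d=463/1286
  seg 4: a=-5 b=11/1286 c=2166/643 d=-361/643
S(27/4) = -39103/82304

Δ: Δ0=4/3, Δ1=5/3, Δ2=-6, Δ3=-3, Δ4=9/2
row 1: diag=12, rhs=2; c'=1/4, d'=1/6
row 2: denom=8−3·1/4=29/4; d'=(-46−3·1/6)/(29/4)=-186/29
row 3: denom=4−1·4/29=112/29; d'=(18−1·-186/29)/(112/29)=177/28
row 4: denom=6−1·29/112=643/112; d'=(45−1·177/28)/(643/112)=4332/643
back: M4=4332/643
back: M3=177/28−29/112·4332/643=2943/643
back: M2=-186/29−4/29·2943/643=-4530/643
back: M1=1/6−1/4·-4530/643=3719/1929
M: M0=0, M1=3719/1929, M2=-4530/643, M3=2943/643, M4=4332/643, M5=0
seg 0: a=-5, c=M0/2=0, d=(M1−M0)/(6·3)=3719/34722, b=Δ0−h0·(2M0+M1)/6=475/1286
seg 1: a=-1, c=M1/2=3719/3858, d=(M2−M1)/(6·3)=-17309/34722, b=Δ1−h1·(2M1+M2)/6=2097/643
seg 2: a=4, c=M2/2=-2265/643, d=(M3−M2)/(6·1)=2491/1286, b=Δ2−h2·(2M2+M3)/6=-5677/1286
seg 3: a=-2, c=M3/2=2943/1286, d=(M4−M3)/(6·1)=463/1286, b=Δ3−h3·(2M3+M4)/6=-3632/643
seg 4: a=-5, c=M4/2=2166/643, d=(M5−M4)/(6·2)=-361/643, b=Δ4−h4·(2M4+M5)/6=11/1286
t_q=27/4 → seg 2, τ=3/4; S=4+-5677/1286·τ+-2265/643·τ²+2491/1286·τ³=-39103/82304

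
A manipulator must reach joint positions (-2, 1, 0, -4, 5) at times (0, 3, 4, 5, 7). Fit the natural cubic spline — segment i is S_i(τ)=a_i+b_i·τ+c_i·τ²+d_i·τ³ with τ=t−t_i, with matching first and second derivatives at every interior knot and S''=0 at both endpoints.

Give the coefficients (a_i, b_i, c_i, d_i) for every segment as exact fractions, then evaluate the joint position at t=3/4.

Δ: Δ0=1, Δ1=-1, Δ2=-4, Δ3=9/2
row 1: diag=8, rhs=-12; c'=1/8, d'=-3/2
row 2: denom=4−1·1/8=31/8; d'=(-18−1·-3/2)/(31/8)=-132/31
row 3: denom=6−1·8/31=178/31; d'=(51−1·-132/31)/(178/31)=1713/178
back: M3=1713/178
back: M2=-132/31−8/31·1713/178=-600/89
back: M1=-3/2−1/8·-600/89=-117/178
M: M0=0, M1=-117/178, M2=-600/89, M3=1713/178, M4=0
seg 0: a=-2, c=M0/2=0, d=(M1−M0)/(6·3)=-13/356, b=Δ0−h0·(2M0+M1)/6=473/356
seg 1: a=1, c=M1/2=-117/356, d=(M2−M1)/(6·1)=-361/356, b=Δ1−h1·(2M1+M2)/6=61/178
seg 2: a=0, c=M2/2=-300/89, d=(M3−M2)/(6·1)=971/356, b=Δ2−h2·(2M2+M3)/6=-1195/356
seg 3: a=-4, c=M3/2=1713/356, d=(M4−M3)/(6·2)=-571/712, b=Δ3−h3·(2M3+M4)/6=-341/178
t_q=3/4 → seg 0, τ=3/4; S=-2+473/356·τ+0·τ²+-13/356·τ³=-23215/22784

  seg 0: a=-2 b=473/356 c=0 d=-13/356
  seg 1: a=1 b=61/178 c=-117/356 d=-361/356
  seg 2: a=0 b=-1195/356 c=-300/89 d=971/356
  seg 3: a=-4 b=-341/178 c=1713/356 d=-571/712
S(3/4) = -23215/22784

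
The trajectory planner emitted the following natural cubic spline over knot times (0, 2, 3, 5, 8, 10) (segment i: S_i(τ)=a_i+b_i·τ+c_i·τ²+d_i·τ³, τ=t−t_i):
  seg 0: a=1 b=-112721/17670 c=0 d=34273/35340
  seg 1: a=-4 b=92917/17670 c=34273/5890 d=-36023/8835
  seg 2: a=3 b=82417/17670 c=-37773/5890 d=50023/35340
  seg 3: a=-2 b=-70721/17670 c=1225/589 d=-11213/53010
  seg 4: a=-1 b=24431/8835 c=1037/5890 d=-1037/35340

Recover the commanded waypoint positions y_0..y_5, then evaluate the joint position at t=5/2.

y_0=1 y_1=-4 y_2=3 y_3=-2 y_4=-1 y_5=5
S(5/2) = -1003/2356

y_0 = S_0(0) = a_0 = 1
y_1 = S_1(0) = a_1 = -4
y_2 = S_2(0) = a_2 = 3
y_3 = S_3(0) = a_3 = -2
y_4 = S_4(0) = a_4 = -1
y_5 = S_4(2) = 5
t_q=5/2 is in segment 1 (τ=1/2); S_1(τ)=-1003/2356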